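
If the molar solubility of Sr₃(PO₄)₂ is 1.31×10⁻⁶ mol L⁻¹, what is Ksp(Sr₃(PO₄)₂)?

Ksp = 4.17×10⁻²⁸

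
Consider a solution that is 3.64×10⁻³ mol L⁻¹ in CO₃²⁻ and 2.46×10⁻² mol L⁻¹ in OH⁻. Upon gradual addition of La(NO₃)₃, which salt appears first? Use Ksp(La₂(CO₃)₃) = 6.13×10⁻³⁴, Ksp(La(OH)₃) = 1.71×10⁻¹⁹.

La(OH)₃

Precipitation begins when Q = Ksp.
For La₂(CO₃)₃: [La³⁺] = (Ksp/[CO₃²⁻]^3)^(1/2) = 1.13×10⁻¹³ mol L⁻¹
For La(OH)₃: [La³⁺] = (Ksp/[OH⁻]^3) = 1.15×10⁻¹⁴ mol L⁻¹
The smaller threshold [La³⁺] is reached first, so La(OH)₃ precipitates first.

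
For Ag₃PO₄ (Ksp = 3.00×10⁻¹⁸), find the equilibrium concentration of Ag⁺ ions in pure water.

Ag₃PO₄(s) ⇌ 3 Ag⁺(aq) + PO₄³⁻(aq)
For each mole of Ag₃PO₄ that dissolves per liter, [Ag⁺] = 3s and [PO₄³⁻] = s; let s denote this solubility.
Ksp = [Ag⁺]^3[PO₄³⁻] = (3s)^3 · s = 27s^4 = 3.00×10⁻¹⁸
s = 1.83×10⁻⁵ M
[Ag⁺] = 3s = 5.48×10⁻⁵ M

5.48×10⁻⁵ M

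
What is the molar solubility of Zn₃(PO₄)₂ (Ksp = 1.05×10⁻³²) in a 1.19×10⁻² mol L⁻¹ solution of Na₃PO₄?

Zn₃(PO₄)₂(s) ⇌ 3 Zn²⁺(aq) + 2 PO₄³⁻(aq)
Let s be the solubility of Zn₃(PO₄)₂ here. The common ion gives [PO₄³⁻] ≈ 1.19×10⁻² mol L⁻¹, and [Zn²⁺] = 3s.
Ksp = [Zn²⁺]^3[PO₄³⁻]^2 = (3s)^3(1.19×10⁻²)^2
(3s)^3 = 1.05×10⁻³² / (1.19×10⁻²)^2 = 7.41×10⁻²⁹
s = 1.40×10⁻¹⁰ mol L⁻¹

1.40×10⁻¹⁰ M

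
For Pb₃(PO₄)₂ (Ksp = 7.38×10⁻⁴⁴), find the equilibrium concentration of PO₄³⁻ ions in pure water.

Pb₃(PO₄)₂(s) ⇌ 3 Pb²⁺(aq) + 2 PO₄³⁻(aq)
Call the molar solubility s, so that [Pb²⁺] = 3s and [PO₄³⁻] = 2s.
Ksp = [Pb²⁺]^3[PO₄³⁻]^2 = (3s)^3 · (2s)^2 = 108s^5 = 7.38×10⁻⁴⁴
s = 9.27×10⁻¹⁰ mol/L
[PO₄³⁻] = 2s = 1.85×10⁻⁹ mol/L

1.85×10⁻⁹ M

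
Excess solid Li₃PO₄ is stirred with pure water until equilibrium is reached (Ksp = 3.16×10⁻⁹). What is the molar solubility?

Li₃PO₄(s) ⇌ 3 Li⁺(aq) + PO₄³⁻(aq)
Let s be the molar solubility. Then [Li⁺] = 3s and [PO₄³⁻] = s.
Ksp = [Li⁺]^3[PO₄³⁻] = (3s)^3 · s = 27s^4
27s^4 = 3.16×10⁻⁹  ⇒  s^4 = 1.17×10⁻¹⁰
s = 3.29×10⁻³ mol/L

3.29×10⁻³ M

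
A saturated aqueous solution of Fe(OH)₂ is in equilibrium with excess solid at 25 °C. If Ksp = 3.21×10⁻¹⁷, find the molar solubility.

Fe(OH)₂(s) ⇌ Fe²⁺(aq) + 2 OH⁻(aq)
Let s be the molar solubility. Then [Fe²⁺] = s and [OH⁻] = 2s.
Ksp = [Fe²⁺][OH⁻]^2 = s · (2s)^2 = 4s^3
4s^3 = 3.21×10⁻¹⁷  ⇒  s^3 = 8.03×10⁻¹⁸
s = (8.03×10⁻¹⁸)^(1/3) = 2.00×10⁻⁶ M

2.00×10⁻⁶ M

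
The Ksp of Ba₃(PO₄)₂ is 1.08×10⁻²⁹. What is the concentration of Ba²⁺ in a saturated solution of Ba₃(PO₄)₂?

Ba₃(PO₄)₂(s) ⇌ 3 Ba²⁺(aq) + 2 PO₄³⁻(aq)
Let s be the molar solubility. Then [Ba²⁺] = 3s and [PO₄³⁻] = 2s.
Ksp = [Ba²⁺]^3[PO₄³⁻]^2 = (3s)^3 · (2s)^2 = 108s^5 = 1.08×10⁻²⁹
s = 6.31×10⁻⁷ mol L⁻¹
[Ba²⁺] = 3s = 1.89×10⁻⁶ mol L⁻¹

1.89×10⁻⁶ M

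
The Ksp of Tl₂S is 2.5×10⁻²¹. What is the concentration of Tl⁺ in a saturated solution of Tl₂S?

Tl₂S(s) ⇌ 2 Tl⁺(aq) + S²⁻(aq)
Let s be the molar solubility. Then [Tl⁺] = 2s and [S²⁻] = s.
Ksp = [Tl⁺]^2[S²⁻] = (2s)^2 · s = 4s^3 = 2.5×10⁻²¹
s = 8.5×10⁻⁸ mol/L
[Tl⁺] = 2s = 1.7×10⁻⁷ mol/L

1.7×10⁻⁷ M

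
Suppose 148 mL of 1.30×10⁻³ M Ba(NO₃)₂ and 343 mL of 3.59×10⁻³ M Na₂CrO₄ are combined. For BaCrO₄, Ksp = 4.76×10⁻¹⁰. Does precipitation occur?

Total volume after mixing = 148 + 343 = 491 mL.
[Ba²⁺] = (1.30×10⁻³)(148)/491 = 3.92×10⁻⁴ M
[CrO₄²⁻] = (3.59×10⁻³)(343)/491 = 2.51×10⁻³ M
Q = [Ba²⁺][CrO₄²⁻] = 9.83×10⁻⁷
Q = 9.83×10⁻⁷ > Ksp = 4.76×10⁻¹⁰, so the solution is supersaturated and BaCrO₄ precipitates.

Yes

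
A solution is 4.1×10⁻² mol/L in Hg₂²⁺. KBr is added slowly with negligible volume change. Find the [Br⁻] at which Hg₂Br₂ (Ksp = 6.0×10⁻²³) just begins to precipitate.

3.8×10⁻¹¹ M

Precipitation of each salt begins when its ion product equals Ksp.
Hg₂Br₂(s) ⇌ Hg₂²⁺(aq) + 2 Br⁻(aq)
Ksp = [Hg₂²⁺][Br⁻]^2 = [Br⁻]^2(4.1×10⁻²)
[Br⁻]^2 = 6.0×10⁻²³ / (4.1×10⁻²) = 1.5×10⁻²¹
[Br⁻] = 3.8×10⁻¹¹ mol/L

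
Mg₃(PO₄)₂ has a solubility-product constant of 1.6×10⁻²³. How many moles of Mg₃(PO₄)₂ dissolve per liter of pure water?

1.1×10⁻⁵ M

Mg₃(PO₄)₂(s) ⇌ 3 Mg²⁺(aq) + 2 PO₄³⁻(aq)
For each mole of Mg₃(PO₄)₂ that dissolves per liter, [Mg²⁺] = 3s and [PO₄³⁻] = 2s; let s denote this solubility.
Ksp = [Mg²⁺]^3[PO₄³⁻]^2 = (3s)^3 · (2s)^2 = 108s^5
108s^5 = 1.6×10⁻²³  ⇒  s^5 = 1.5×10⁻²⁵
s = 1.1×10⁻⁵ mol L⁻¹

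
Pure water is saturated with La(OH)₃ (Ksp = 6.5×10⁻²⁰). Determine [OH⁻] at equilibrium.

2.1×10⁻⁵ M

La(OH)₃(s) ⇌ La³⁺(aq) + 3 OH⁻(aq)
For each mole of La(OH)₃ that dissolves per liter, [La³⁺] = s and [OH⁻] = 3s; let s denote this solubility.
Ksp = [La³⁺][OH⁻]^3 = s · (3s)^3 = 27s^4 = 6.5×10⁻²⁰
s = 7.0×10⁻⁶ mol/L
[OH⁻] = 3s = 2.1×10⁻⁵ mol/L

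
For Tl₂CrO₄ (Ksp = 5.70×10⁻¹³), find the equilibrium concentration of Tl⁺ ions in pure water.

Tl₂CrO₄(s) ⇌ 2 Tl⁺(aq) + CrO₄²⁻(aq)
If s mol/L of Tl₂CrO₄ dissolves, [Tl⁺] = 2s and [CrO₄²⁻] = s.
Ksp = [Tl⁺]^2[CrO₄²⁻] = (2s)^2 · s = 4s^3 = 5.70×10⁻¹³
s = 5.22×10⁻⁵ M
[Tl⁺] = 2s = 1.04×10⁻⁴ M

1.04×10⁻⁴ M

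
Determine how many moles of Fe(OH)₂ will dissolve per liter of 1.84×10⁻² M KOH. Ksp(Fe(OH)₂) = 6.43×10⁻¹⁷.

1.90×10⁻¹³ M

Fe(OH)₂(s) ⇌ Fe²⁺(aq) + 2 OH⁻(aq)
OH⁻ is already present at 1.84×10⁻² M. If s mol/L of Fe(OH)₂ dissolves, [Fe²⁺] = s while [OH⁻] ≈ 1.84×10⁻² M.
Ksp = [Fe²⁺][OH⁻]^2 = s(1.84×10⁻²)^2
s = 6.43×10⁻¹⁷ / (1.84×10⁻²)^2 = 1.90×10⁻¹³
s = 1.90×10⁻¹³ M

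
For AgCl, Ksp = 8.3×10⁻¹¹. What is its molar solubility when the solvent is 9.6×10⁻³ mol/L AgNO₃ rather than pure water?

8.6×10⁻⁹ M

AgCl(s) ⇌ Ag⁺(aq) + Cl⁻(aq)
The solution already contains Ag⁺ at 9.6×10⁻³ mol/L. Let s be the molar solubility of AgCl.
[Ag⁺] ≈ 9.6×10⁻³ mol/L (common ion dominates); [Cl⁻] = s.
Ksp = [Ag⁺][Cl⁻] = (9.6×10⁻³)s
s = 8.3×10⁻¹¹ / (9.6×10⁻³) = 8.6×10⁻⁹
s = 8.6×10⁻⁹ mol/L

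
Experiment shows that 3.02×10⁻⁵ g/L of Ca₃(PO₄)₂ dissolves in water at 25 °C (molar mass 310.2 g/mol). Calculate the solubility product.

Ksp = 9.45×10⁻³⁴

s = (3.02×10⁻⁵ g L⁻¹)/(310.2 g mol⁻¹) = 9.7357×10⁻⁸ M
Ca₃(PO₄)₂(s) ⇌ 3 Ca²⁺(aq) + 2 PO₄³⁻(aq)
For each mole of Ca₃(PO₄)₂ that dissolves per liter, [Ca²⁺] = 3s and [PO₄³⁻] = 2s; let s denote this solubility.
Ksp = [Ca²⁺]^3[PO₄³⁻]^2 = (3s)^3 · (2s)^2 = 108s^5
Ksp = 108 × (9.7357×10⁻⁸)^5 = 9.45×10⁻³⁴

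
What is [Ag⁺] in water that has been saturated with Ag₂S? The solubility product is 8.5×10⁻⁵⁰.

Ag₂S(s) ⇌ 2 Ag⁺(aq) + S²⁻(aq)
For each mole of Ag₂S that dissolves per liter, [Ag⁺] = 2s and [S²⁻] = s; let s denote this solubility.
Ksp = [Ag⁺]^2[S²⁻] = (2s)^2 · s = 4s^3 = 8.5×10⁻⁵⁰
s = 2.8×10⁻¹⁷ mol L⁻¹
[Ag⁺] = 2s = 5.5×10⁻¹⁷ mol L⁻¹

5.5×10⁻¹⁷ M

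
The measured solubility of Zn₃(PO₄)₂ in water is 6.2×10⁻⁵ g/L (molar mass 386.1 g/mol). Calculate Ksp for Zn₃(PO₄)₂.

Molar solubility s = (6.2×10⁻⁵ g/L) / (386.1 g/mol) = 1.606×10⁻⁷ mol/L
Zn₃(PO₄)₂(s) ⇌ 3 Zn²⁺(aq) + 2 PO₄³⁻(aq)
Let s be the molar solubility. Then [Zn²⁺] = 3s and [PO₄³⁻] = 2s.
Ksp = [Zn²⁺]^3[PO₄³⁻]^2 = (3s)^3 · (2s)^2 = 108s^5
Ksp = 108 × (1.606×10⁻⁷)^5 = 1.2×10⁻³²

Ksp = 1.2×10⁻³²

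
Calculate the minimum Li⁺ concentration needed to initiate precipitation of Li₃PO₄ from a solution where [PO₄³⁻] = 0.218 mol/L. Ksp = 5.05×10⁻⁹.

2.85×10⁻³ M

A salt starts to precipitate once the ion product Q reaches its Ksp.
Li₃PO₄(s) ⇌ 3 Li⁺(aq) + PO₄³⁻(aq)
Ksp = [Li⁺]^3[PO₄³⁻] = [Li⁺]^3(0.218)
[Li⁺]^3 = 5.05×10⁻⁹ / (0.218) = 2.32×10⁻⁸
[Li⁺] = 2.85×10⁻³ mol/L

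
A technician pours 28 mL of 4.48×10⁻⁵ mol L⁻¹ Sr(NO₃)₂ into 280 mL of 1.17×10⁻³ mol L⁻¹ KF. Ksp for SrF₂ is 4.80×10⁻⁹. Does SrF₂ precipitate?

After mixing, V = 28 mL + 280 mL = 308 mL.
[Sr²⁺] = (4.48×10⁻⁵)(28)/308 = 4.07×10⁻⁶ mol L⁻¹
[F⁻] = (1.17×10⁻³)(280)/308 = 1.06×10⁻³ mol L⁻¹
Q = [Sr²⁺][F⁻]^2 = 4.61×10⁻¹²
Q = 4.61×10⁻¹² < Ksp = 4.80×10⁻⁹, so the solution is unsaturated and no precipitate forms.

No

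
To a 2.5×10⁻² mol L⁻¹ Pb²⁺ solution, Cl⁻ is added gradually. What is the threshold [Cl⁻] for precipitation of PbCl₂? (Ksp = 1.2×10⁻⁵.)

2.2×10⁻² M

Precipitation of each salt begins when its ion product equals Ksp.
PbCl₂(s) ⇌ Pb²⁺(aq) + 2 Cl⁻(aq)
Ksp = [Pb²⁺][Cl⁻]^2 = [Cl⁻]^2(2.5×10⁻²)
[Cl⁻]^2 = 1.2×10⁻⁵ / (2.5×10⁻²) = 4.8×10⁻⁴
[Cl⁻] = 2.2×10⁻² mol L⁻¹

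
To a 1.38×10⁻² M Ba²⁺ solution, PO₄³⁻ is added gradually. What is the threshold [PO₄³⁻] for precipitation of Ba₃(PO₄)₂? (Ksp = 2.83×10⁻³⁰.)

A salt starts to precipitate once the ion product Q reaches its Ksp.
Ba₃(PO₄)₂(s) ⇌ 3 Ba²⁺(aq) + 2 PO₄³⁻(aq)
Ksp = [Ba²⁺]^3[PO₄³⁻]^2 = [PO₄³⁻]^2(1.38×10⁻²)^3
[PO₄³⁻]^2 = 2.83×10⁻³⁰ / (1.38×10⁻²)^3 = 1.08×10⁻²⁴
[PO₄³⁻] = 1.04×10⁻¹² M

1.04×10⁻¹² M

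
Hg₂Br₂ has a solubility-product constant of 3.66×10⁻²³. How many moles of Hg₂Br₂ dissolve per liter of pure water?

2.09×10⁻⁸ M

Hg₂Br₂(s) ⇌ Hg₂²⁺(aq) + 2 Br⁻(aq)
If s mol/L of Hg₂Br₂ dissolves, [Hg₂²⁺] = s and [Br⁻] = 2s.
Ksp = [Hg₂²⁺][Br⁻]^2 = s · (2s)^2 = 4s^3
4s^3 = 3.66×10⁻²³  ⇒  s^3 = 9.15×10⁻²⁴
Taking the 3rd root, s = 2.09×10⁻⁸ mol L⁻¹.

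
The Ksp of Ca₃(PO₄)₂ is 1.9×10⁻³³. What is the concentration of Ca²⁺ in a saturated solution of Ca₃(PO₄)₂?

3.4×10⁻⁷ M

Ca₃(PO₄)₂(s) ⇌ 3 Ca²⁺(aq) + 2 PO₄³⁻(aq)
Let s be the molar solubility. Then [Ca²⁺] = 3s and [PO₄³⁻] = 2s.
Ksp = [Ca²⁺]^3[PO₄³⁻]^2 = (3s)^3 · (2s)^2 = 108s^5 = 1.9×10⁻³³
s = 1.1×10⁻⁷ M
[Ca²⁺] = 3s = 3.4×10⁻⁷ M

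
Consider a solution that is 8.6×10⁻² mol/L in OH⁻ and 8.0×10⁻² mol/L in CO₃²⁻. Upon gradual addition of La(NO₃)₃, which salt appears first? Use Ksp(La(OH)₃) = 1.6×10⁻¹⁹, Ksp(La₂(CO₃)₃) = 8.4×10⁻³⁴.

La(OH)₃

Precipitation of each salt begins when its ion product equals Ksp.
For La(OH)₃: [La³⁺] = (Ksp/[OH⁻]^3) = 2.5×10⁻¹⁶ mol/L
For La₂(CO₃)₃: [La³⁺] = (Ksp/[CO₃²⁻]^3)^(1/2) = 1.3×10⁻¹⁵ mol/L
Since La(OH)₃ needs less La³⁺ to reach saturation, it precipitates first.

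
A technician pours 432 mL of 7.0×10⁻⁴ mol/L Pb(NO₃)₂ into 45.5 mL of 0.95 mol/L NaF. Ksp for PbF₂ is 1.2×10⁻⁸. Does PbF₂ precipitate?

Yes

After mixing, V = 432 mL + 45.5 mL = 477.5 mL.
[Pb²⁺] = (7.0×10⁻⁴)(432)/477.5 = 6.3×10⁻⁴ mol/L
[F⁻] = (0.95)(45.5)/477.5 = 9.1×10⁻² mol/L
Q = [Pb²⁺][F⁻]^2 = 5.2×10⁻⁶
Since Q (5.2×10⁻⁶) exceeds Ksp (1.2×10⁻⁸), PbF₂ will precipitate.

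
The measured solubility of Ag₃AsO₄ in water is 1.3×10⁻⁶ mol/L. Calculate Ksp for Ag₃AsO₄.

Ksp = 7.7×10⁻²³

Ag₃AsO₄(s) ⇌ 3 Ag⁺(aq) + AsO₄³⁻(aq)
For each mole of Ag₃AsO₄ that dissolves per liter, [Ag⁺] = 3s and [AsO₄³⁻] = s; let s denote this solubility.
Ksp = [Ag⁺]^3[AsO₄³⁻] = (3s)^3 · s = 27s^4
Ksp = 27 × (1.3×10⁻⁶)^4 = 7.7×10⁻²³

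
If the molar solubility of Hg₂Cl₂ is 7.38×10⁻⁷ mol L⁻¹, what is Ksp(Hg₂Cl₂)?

Ksp = 1.61×10⁻¹⁸

Hg₂Cl₂(s) ⇌ Hg₂²⁺(aq) + 2 Cl⁻(aq)
With molar solubility s: [Hg₂²⁺] = s, [Cl⁻] = 2s.
Ksp = [Hg₂²⁺][Cl⁻]^2 = s · (2s)^2 = 4s^3
Ksp = 4 × (7.38×10⁻⁷)^3 = 1.61×10⁻¹⁸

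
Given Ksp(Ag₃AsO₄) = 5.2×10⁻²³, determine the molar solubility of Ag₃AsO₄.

1.2×10⁻⁶ M

Ag₃AsO₄(s) ⇌ 3 Ag⁺(aq) + AsO₄³⁻(aq)
With molar solubility s: [Ag⁺] = 3s, [AsO₄³⁻] = s.
Ksp = [Ag⁺]^3[AsO₄³⁻] = (3s)^3 · s = 27s^4
27s^4 = 5.2×10⁻²³  ⇒  s^4 = 1.9×10⁻²⁴
s = (1.9×10⁻²⁴)^(1/4) = 1.2×10⁻⁶ mol/L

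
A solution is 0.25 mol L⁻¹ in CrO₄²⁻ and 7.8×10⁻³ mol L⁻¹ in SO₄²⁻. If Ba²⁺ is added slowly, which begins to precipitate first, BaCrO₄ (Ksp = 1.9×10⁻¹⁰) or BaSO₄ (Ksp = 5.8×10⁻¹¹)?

BaCrO₄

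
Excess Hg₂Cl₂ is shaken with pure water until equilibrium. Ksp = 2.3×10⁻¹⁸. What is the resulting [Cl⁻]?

Hg₂Cl₂(s) ⇌ Hg₂²⁺(aq) + 2 Cl⁻(aq)
Let s be the molar solubility. Then [Hg₂²⁺] = s and [Cl⁻] = 2s.
Ksp = [Hg₂²⁺][Cl⁻]^2 = s · (2s)^2 = 4s^3 = 2.3×10⁻¹⁸
s = 8.3×10⁻⁷ mol L⁻¹
[Cl⁻] = 2s = 1.7×10⁻⁶ mol L⁻¹

1.7×10⁻⁶ M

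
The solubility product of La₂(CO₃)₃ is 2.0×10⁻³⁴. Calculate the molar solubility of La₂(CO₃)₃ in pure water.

La₂(CO₃)₃(s) ⇌ 2 La³⁺(aq) + 3 CO₃²⁻(aq)
Let s be the molar solubility. Then [La³⁺] = 2s and [CO₃²⁻] = 3s.
Ksp = [La³⁺]^2[CO₃²⁻]^3 = (2s)^2 · (3s)^3 = 108s^5
108s^5 = 2.0×10⁻³⁴  ⇒  s^5 = 1.9×10⁻³⁶
Taking the 5th root, s = 7.1×10⁻⁸ M.

7.1×10⁻⁸ M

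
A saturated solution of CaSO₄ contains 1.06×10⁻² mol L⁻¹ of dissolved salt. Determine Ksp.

Ksp = 1.12×10⁻⁴

CaSO₄(s) ⇌ Ca²⁺(aq) + SO₄²⁻(aq)
For each mole of CaSO₄ that dissolves per liter, [Ca²⁺] = s and [SO₄²⁻] = s; let s denote this solubility.
Ksp = [Ca²⁺][SO₄²⁻] = s · s = s^2
Ksp = (1.06×10⁻²)^2 = 1.12×10⁻⁴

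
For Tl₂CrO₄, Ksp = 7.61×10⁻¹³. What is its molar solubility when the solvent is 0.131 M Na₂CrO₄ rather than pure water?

1.21×10⁻⁶ M

Tl₂CrO₄(s) ⇌ 2 Tl⁺(aq) + CrO₄²⁻(aq)
The solution already contains CrO₄²⁻ at 0.131 M. Let s be the molar solubility of Tl₂CrO₄.
[CrO₄²⁻] ≈ 0.131 M (common ion dominates); [Tl⁺] = 2s.
Ksp = [Tl⁺]^2[CrO₄²⁻] = (2s)^2(0.131)
(2s)^2 = 7.61×10⁻¹³ / (0.131) = 5.81×10⁻¹²
s = 1.21×10⁻⁶ M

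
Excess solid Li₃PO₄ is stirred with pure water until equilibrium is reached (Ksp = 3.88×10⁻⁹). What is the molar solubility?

3.46×10⁻³ M

Li₃PO₄(s) ⇌ 3 Li⁺(aq) + PO₄³⁻(aq)
With molar solubility s: [Li⁺] = 3s, [PO₄³⁻] = s.
Ksp = [Li⁺]^3[PO₄³⁻] = (3s)^3 · s = 27s^4
27s^4 = 3.88×10⁻⁹  ⇒  s^4 = 1.44×10⁻¹⁰
s = (1.44×10⁻¹⁰)^(1/4) = 3.46×10⁻³ M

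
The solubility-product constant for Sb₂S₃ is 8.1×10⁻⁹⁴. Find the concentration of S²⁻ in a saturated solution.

Sb₂S₃(s) ⇌ 2 Sb³⁺(aq) + 3 S²⁻(aq)
With molar solubility s: [Sb³⁺] = 2s, [S²⁻] = 3s.
Ksp = [Sb³⁺]^2[S²⁻]^3 = (2s)^2 · (3s)^3 = 108s^5 = 8.1×10⁻⁹⁴
s = 9.4×10⁻²⁰ mol L⁻¹
[S²⁻] = 3s = 2.8×10⁻¹⁹ mol L⁻¹

2.8×10⁻¹⁹ M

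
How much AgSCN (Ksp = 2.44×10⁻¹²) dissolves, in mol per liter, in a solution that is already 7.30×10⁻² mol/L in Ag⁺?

AgSCN(s) ⇌ Ag⁺(aq) + SCN⁻(aq)
The solution already contains Ag⁺ at 7.30×10⁻² mol/L. Let s be the molar solubility of AgSCN.
[Ag⁺] ≈ 7.30×10⁻² mol/L (common ion dominates); [SCN⁻] = s.
Ksp = [Ag⁺][SCN⁻] = (7.30×10⁻²)s
s = 2.44×10⁻¹² / (7.30×10⁻²) = 3.34×10⁻¹¹
s = 3.34×10⁻¹¹ mol/L

3.34×10⁻¹¹ M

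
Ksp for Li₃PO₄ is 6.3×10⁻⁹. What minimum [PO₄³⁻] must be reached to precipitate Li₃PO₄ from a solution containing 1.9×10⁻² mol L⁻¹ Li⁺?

The threshold for precipitation is Q = Ksp.
Li₃PO₄(s) ⇌ 3 Li⁺(aq) + PO₄³⁻(aq)
Ksp = [Li⁺]^3[PO₄³⁻] = [PO₄³⁻](1.9×10⁻²)^3
[PO₄³⁻] = 6.3×10⁻⁹ / (1.9×10⁻²)^3 = 9.2×10⁻⁴
[PO₄³⁻] = 9.2×10⁻⁴ mol L⁻¹

9.2×10⁻⁴ M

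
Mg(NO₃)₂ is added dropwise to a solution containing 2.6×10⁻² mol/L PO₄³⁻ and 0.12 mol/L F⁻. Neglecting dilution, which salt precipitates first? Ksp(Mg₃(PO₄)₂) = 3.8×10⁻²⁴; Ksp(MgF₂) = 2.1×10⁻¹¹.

MgF₂

Each salt precipitates once Q = Ksp for that salt.
For Mg₃(PO₄)₂: [Mg²⁺] = (Ksp/[PO₄³⁻]^2)^(1/3) = 1.8×10⁻⁷ mol/L
For MgF₂: [Mg²⁺] = (Ksp/[F⁻]^2) = 1.5×10⁻⁹ mol/L
The smaller threshold [Mg²⁺] is reached first, so MgF₂ precipitates first.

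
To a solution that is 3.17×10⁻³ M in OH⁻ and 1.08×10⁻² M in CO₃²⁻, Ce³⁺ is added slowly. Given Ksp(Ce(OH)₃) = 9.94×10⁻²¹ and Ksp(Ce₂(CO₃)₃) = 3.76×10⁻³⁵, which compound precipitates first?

Ce₂(CO₃)₃

Each salt precipitates once Q = Ksp for that salt.
For Ce(OH)₃: [Ce³⁺] = (Ksp/[OH⁻]^3) = 3.12×10⁻¹³ M
For Ce₂(CO₃)₃: [Ce³⁺] = (Ksp/[CO₃²⁻]^3)^(1/2) = 5.46×10⁻¹⁵ M
Ce₂(CO₃)₃ requires the lower [Ce³⁺], so it precipitates first.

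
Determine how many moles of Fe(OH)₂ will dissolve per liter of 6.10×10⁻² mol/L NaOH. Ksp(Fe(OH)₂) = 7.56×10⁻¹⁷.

Fe(OH)₂(s) ⇌ Fe²⁺(aq) + 2 OH⁻(aq)
OH⁻ is already present at 6.10×10⁻² mol/L. If s mol/L of Fe(OH)₂ dissolves, [Fe²⁺] = s while [OH⁻] ≈ 6.10×10⁻² mol/L.
Ksp = [Fe²⁺][OH⁻]^2 = s(6.10×10⁻²)^2
s = 7.56×10⁻¹⁷ / (6.10×10⁻²)^2 = 2.03×10⁻¹⁴
s = 2.03×10⁻¹⁴ mol/L

2.03×10⁻¹⁴ M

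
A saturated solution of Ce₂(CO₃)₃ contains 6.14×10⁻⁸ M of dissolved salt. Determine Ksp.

Ce₂(CO₃)₃(s) ⇌ 2 Ce³⁺(aq) + 3 CO₃²⁻(aq)
If s mol/L of Ce₂(CO₃)₃ dissolves, [Ce³⁺] = 2s and [CO₃²⁻] = 3s.
Ksp = [Ce³⁺]^2[CO₃²⁻]^3 = (2s)^2 · (3s)^3 = 108s^5
Ksp = 108 × (6.14×10⁻⁸)^5 = 9.42×10⁻³⁵

Ksp = 9.42×10⁻³⁵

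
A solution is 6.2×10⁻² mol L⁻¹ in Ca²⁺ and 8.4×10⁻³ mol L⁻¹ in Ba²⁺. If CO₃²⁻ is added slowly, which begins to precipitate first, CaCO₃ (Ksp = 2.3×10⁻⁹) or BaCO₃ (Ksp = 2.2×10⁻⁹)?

A salt starts to precipitate once the ion product Q reaches its Ksp.
For CaCO₃: [CO₃²⁻] = (Ksp/[Ca²⁺]) = 3.7×10⁻⁸ mol L⁻¹
For BaCO₃: [CO₃²⁻] = (Ksp/[Ba²⁺]) = 2.6×10⁻⁷ mol L⁻¹
CaCO₃ requires the lower [CO₃²⁻], so it precipitates first.

CaCO₃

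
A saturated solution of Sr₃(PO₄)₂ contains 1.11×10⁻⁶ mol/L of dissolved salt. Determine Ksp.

Ksp = 1.82×10⁻²⁸

Sr₃(PO₄)₂(s) ⇌ 3 Sr²⁺(aq) + 2 PO₄³⁻(aq)
With molar solubility s: [Sr²⁺] = 3s, [PO₄³⁻] = 2s.
Ksp = [Sr²⁺]^3[PO₄³⁻]^2 = (3s)^3 · (2s)^2 = 108s^5
Ksp = 108 × (1.11×10⁻⁶)^5 = 1.82×10⁻²⁸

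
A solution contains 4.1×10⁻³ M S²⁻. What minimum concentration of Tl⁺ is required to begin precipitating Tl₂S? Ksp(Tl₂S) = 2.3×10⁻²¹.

Each salt precipitates once Q = Ksp for that salt.
Tl₂S(s) ⇌ 2 Tl⁺(aq) + S²⁻(aq)
Ksp = [Tl⁺]^2[S²⁻] = [Tl⁺]^2(4.1×10⁻³)
[Tl⁺]^2 = 2.3×10⁻²¹ / (4.1×10⁻³) = 5.6×10⁻¹⁹
[Tl⁺] = 7.5×10⁻¹⁰ M

7.5×10⁻¹⁰ M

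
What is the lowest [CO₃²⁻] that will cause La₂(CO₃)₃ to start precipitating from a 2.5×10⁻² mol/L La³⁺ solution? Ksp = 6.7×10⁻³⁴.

Precipitation begins when Q = Ksp.
La₂(CO₃)₃(s) ⇌ 2 La³⁺(aq) + 3 CO₃²⁻(aq)
Ksp = [La³⁺]^2[CO₃²⁻]^3 = [CO₃²⁻]^3(2.5×10⁻²)^2
[CO₃²⁻]^3 = 6.7×10⁻³⁴ / (2.5×10⁻²)^2 = 1.1×10⁻³⁰
[CO₃²⁻] = 1.0×10⁻¹⁰ mol/L

1.0×10⁻¹⁰ M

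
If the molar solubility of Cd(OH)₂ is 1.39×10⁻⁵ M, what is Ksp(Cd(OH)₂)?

Ksp = 1.07×10⁻¹⁴

Cd(OH)₂(s) ⇌ Cd²⁺(aq) + 2 OH⁻(aq)
With molar solubility s: [Cd²⁺] = s, [OH⁻] = 2s.
Ksp = [Cd²⁺][OH⁻]^2 = s · (2s)^2 = 4s^3
Ksp = 4 × (1.39×10⁻⁵)^3 = 1.07×10⁻¹⁴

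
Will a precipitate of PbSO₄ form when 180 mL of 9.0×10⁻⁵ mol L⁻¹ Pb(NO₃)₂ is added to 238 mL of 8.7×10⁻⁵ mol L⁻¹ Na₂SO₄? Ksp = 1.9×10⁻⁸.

No

The combined volume is 418 mL.
[Pb²⁺] = (9.0×10⁻⁵)(180)/418 = 3.9×10⁻⁵ mol L⁻¹
[SO₄²⁻] = (8.7×10⁻⁵)(238)/418 = 5.0×10⁻⁵ mol L⁻¹
Q = [Pb²⁺][SO₄²⁻] = 1.9×10⁻⁹
Q = 1.9×10⁻⁹ < Ksp = 1.9×10⁻⁸, so the solution is unsaturated and no precipitate forms.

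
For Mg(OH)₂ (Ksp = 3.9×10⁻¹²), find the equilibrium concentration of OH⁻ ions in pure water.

Mg(OH)₂(s) ⇌ Mg²⁺(aq) + 2 OH⁻(aq)
Let s be the molar solubility. Then [Mg²⁺] = s and [OH⁻] = 2s.
Ksp = [Mg²⁺][OH⁻]^2 = s · (2s)^2 = 4s^3 = 3.9×10⁻¹²
s = 9.9×10⁻⁵ mol/L
[OH⁻] = 2s = 2.0×10⁻⁴ mol/L

2.0×10⁻⁴ M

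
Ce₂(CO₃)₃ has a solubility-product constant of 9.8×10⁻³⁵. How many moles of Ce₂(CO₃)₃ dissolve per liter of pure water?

Ce₂(CO₃)₃(s) ⇌ 2 Ce³⁺(aq) + 3 CO₃²⁻(aq)
Call the molar solubility s, so that [Ce³⁺] = 2s and [CO₃²⁻] = 3s.
Ksp = [Ce³⁺]^2[CO₃²⁻]^3 = (2s)^2 · (3s)^3 = 108s^5
108s^5 = 9.8×10⁻³⁵  ⇒  s^5 = 9.1×10⁻³⁷
s = 6.2×10⁻⁸ M

6.2×10⁻⁸ M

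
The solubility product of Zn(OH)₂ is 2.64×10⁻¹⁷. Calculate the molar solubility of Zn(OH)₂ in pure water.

1.88×10⁻⁶ M

Zn(OH)₂(s) ⇌ Zn²⁺(aq) + 2 OH⁻(aq)
Let s be the molar solubility. Then [Zn²⁺] = s and [OH⁻] = 2s.
Ksp = [Zn²⁺][OH⁻]^2 = s · (2s)^2 = 4s^3
4s^3 = 2.64×10⁻¹⁷  ⇒  s^3 = 6.60×10⁻¹⁸
Taking the 3rd root, s = 1.88×10⁻⁶ M.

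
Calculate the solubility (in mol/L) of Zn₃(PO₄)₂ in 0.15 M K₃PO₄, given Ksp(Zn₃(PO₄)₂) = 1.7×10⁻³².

3.0×10⁻¹¹ M

Zn₃(PO₄)₂(s) ⇌ 3 Zn²⁺(aq) + 2 PO₄³⁻(aq)
The solution already contains PO₄³⁻ at 0.15 M. Let s be the molar solubility of Zn₃(PO₄)₂.
[PO₄³⁻] ≈ 0.15 M (common ion dominates); [Zn²⁺] = 3s.
Ksp = [Zn²⁺]^3[PO₄³⁻]^2 = (3s)^3(0.15)^2
(3s)^3 = 1.7×10⁻³² / (0.15)^2 = 7.6×10⁻³¹
s = 3.0×10⁻¹¹ M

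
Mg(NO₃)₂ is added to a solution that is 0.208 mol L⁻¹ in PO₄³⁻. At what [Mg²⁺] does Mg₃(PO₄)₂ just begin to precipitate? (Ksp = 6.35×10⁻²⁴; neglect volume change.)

The threshold for precipitation is Q = Ksp.
Mg₃(PO₄)₂(s) ⇌ 3 Mg²⁺(aq) + 2 PO₄³⁻(aq)
Ksp = [Mg²⁺]^3[PO₄³⁻]^2 = [Mg²⁺]^3(0.208)^2
[Mg²⁺]^3 = 6.35×10⁻²⁴ / (0.208)^2 = 1.47×10⁻²²
[Mg²⁺] = 5.27×10⁻⁸ mol L⁻¹

5.27×10⁻⁸ M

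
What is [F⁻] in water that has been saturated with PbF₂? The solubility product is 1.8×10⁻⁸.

3.3×10⁻³ M

PbF₂(s) ⇌ Pb²⁺(aq) + 2 F⁻(aq)
For each mole of PbF₂ that dissolves per liter, [Pb²⁺] = s and [F⁻] = 2s; let s denote this solubility.
Ksp = [Pb²⁺][F⁻]^2 = s · (2s)^2 = 4s^3 = 1.8×10⁻⁸
s = 1.7×10⁻³ mol/L
[F⁻] = 2s = 3.3×10⁻³ mol/L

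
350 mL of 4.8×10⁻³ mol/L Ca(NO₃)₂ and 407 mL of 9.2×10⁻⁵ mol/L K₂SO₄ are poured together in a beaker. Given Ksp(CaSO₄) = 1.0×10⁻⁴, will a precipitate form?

Total volume after mixing = 350 + 407 = 757 mL.
[Ca²⁺] = (4.8×10⁻³)(350)/757 = 2.2×10⁻³ mol/L
[SO₄²⁻] = (9.2×10⁻⁵)(407)/757 = 4.9×10⁻⁵ mol/L
Q = [Ca²⁺][SO₄²⁻] = 1.1×10⁻⁷
Q < Ksp (1.1×10⁻⁷ vs 1.0×10⁻⁴); the solution remains unsaturated and no precipitate forms.

No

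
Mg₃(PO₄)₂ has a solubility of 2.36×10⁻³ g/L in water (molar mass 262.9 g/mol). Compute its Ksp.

Convert to molarity: s = 2.36×10⁻³ / 262.9 = 8.9768×10⁻⁶ mol/L
Mg₃(PO₄)₂(s) ⇌ 3 Mg²⁺(aq) + 2 PO₄³⁻(aq)
If s mol/L of Mg₃(PO₄)₂ dissolves, [Mg²⁺] = 3s and [PO₄³⁻] = 2s.
Ksp = [Mg²⁺]^3[PO₄³⁻]^2 = (3s)^3 · (2s)^2 = 108s^5
Ksp = 108 × (8.9768×10⁻⁶)^5 = 6.30×10⁻²⁴

Ksp = 6.30×10⁻²⁴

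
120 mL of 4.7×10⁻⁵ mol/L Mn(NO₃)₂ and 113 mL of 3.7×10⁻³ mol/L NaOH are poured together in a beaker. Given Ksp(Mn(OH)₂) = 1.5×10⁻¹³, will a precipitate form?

Total volume after mixing = 120 + 113 = 233 mL.
[Mn²⁺] = (4.7×10⁻⁵)(120)/233 = 2.4×10⁻⁵ mol/L
[OH⁻] = (3.7×10⁻³)(113)/233 = 1.8×10⁻³ mol/L
Q = [Mn²⁺][OH⁻]^2 = 7.8×10⁻¹¹
Because Q > Ksp (7.8×10⁻¹¹ vs 1.5×10⁻¹³), a precipitate of Mn(OH)₂ forms.

Yes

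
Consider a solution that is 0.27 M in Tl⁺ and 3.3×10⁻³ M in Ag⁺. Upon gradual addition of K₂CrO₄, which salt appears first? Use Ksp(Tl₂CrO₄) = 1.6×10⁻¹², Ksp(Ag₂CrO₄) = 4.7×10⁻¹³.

Tl₂CrO₄

A salt starts to precipitate once the ion product Q reaches its Ksp.
For Tl₂CrO₄: [CrO₄²⁻] = (Ksp/[Tl⁺]^2) = 2.2×10⁻¹¹ M
For Ag₂CrO₄: [CrO₄²⁻] = (Ksp/[Ag⁺]^2) = 4.3×10⁻⁸ M
Since Tl₂CrO₄ needs less CrO₄²⁻ to reach saturation, it precipitates first.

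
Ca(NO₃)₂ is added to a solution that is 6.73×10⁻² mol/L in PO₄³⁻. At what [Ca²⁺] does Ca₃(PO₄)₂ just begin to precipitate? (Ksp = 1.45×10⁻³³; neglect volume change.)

6.84×10⁻¹¹ M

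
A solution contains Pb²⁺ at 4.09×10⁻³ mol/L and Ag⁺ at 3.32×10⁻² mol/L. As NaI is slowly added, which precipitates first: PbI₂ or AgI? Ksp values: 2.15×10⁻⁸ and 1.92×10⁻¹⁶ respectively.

Each salt precipitates once Q = Ksp for that salt.
For PbI₂: [I⁻] = (Ksp/[Pb²⁺])^(1/2) = 2.29×10⁻³ mol/L
For AgI: [I⁻] = (Ksp/[Ag⁺]) = 5.78×10⁻¹⁵ mol/L
AgI requires the lower [I⁻], so it precipitates first.

AgI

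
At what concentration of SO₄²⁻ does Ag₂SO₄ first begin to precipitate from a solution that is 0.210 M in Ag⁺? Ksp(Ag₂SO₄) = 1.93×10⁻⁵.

Precipitation of each salt begins when its ion product equals Ksp.
Ag₂SO₄(s) ⇌ 2 Ag⁺(aq) + SO₄²⁻(aq)
Ksp = [Ag⁺]^2[SO₄²⁻] = [SO₄²⁻](0.210)^2
[SO₄²⁻] = 1.93×10⁻⁵ / (0.210)^2 = 4.38×10⁻⁴
[SO₄²⁻] = 4.38×10⁻⁴ M

4.38×10⁻⁴ M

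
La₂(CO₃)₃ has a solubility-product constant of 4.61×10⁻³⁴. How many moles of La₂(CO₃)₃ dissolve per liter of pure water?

La₂(CO₃)₃(s) ⇌ 2 La³⁺(aq) + 3 CO₃²⁻(aq)
If s mol/L of La₂(CO₃)₃ dissolves, [La³⁺] = 2s and [CO₃²⁻] = 3s.
Ksp = [La³⁺]^2[CO₃²⁻]^3 = (2s)^2 · (3s)^3 = 108s^5
108s^5 = 4.61×10⁻³⁴  ⇒  s^5 = 4.27×10⁻³⁶
Taking the 5th root, s = 8.43×10⁻⁸ M.

8.43×10⁻⁸ M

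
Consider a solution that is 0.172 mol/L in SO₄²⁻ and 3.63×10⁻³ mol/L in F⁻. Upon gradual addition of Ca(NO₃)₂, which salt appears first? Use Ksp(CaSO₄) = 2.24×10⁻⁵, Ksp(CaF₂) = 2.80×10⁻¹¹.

CaF₂

Each salt precipitates once Q = Ksp for that salt.
For CaSO₄: [Ca²⁺] = (Ksp/[SO₄²⁻]) = 1.30×10⁻⁴ mol/L
For CaF₂: [Ca²⁺] = (Ksp/[F⁻]^2) = 2.12×10⁻⁶ mol/L
The smaller threshold [Ca²⁺] is reached first, so CaF₂ precipitates first.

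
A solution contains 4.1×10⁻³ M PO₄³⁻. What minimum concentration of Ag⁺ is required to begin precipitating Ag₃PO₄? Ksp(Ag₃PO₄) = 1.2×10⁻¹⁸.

The threshold for precipitation is Q = Ksp.
Ag₃PO₄(s) ⇌ 3 Ag⁺(aq) + PO₄³⁻(aq)
Ksp = [Ag⁺]^3[PO₄³⁻] = [Ag⁺]^3(4.1×10⁻³)
[Ag⁺]^3 = 1.2×10⁻¹⁸ / (4.1×10⁻³) = 2.9×10⁻¹⁶
[Ag⁺] = 6.6×10⁻⁶ M

6.6×10⁻⁶ M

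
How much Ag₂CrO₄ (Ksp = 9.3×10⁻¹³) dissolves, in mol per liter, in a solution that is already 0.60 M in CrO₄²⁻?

6.2×10⁻⁷ M

Ag₂CrO₄(s) ⇌ 2 Ag⁺(aq) + CrO₄²⁻(aq)
CrO₄²⁻ is already present at 0.60 M. If s mol/L of Ag₂CrO₄ dissolves, [Ag⁺] = 2s while [CrO₄²⁻] ≈ 0.60 M.
Ksp = [Ag⁺]^2[CrO₄²⁻] = (2s)^2(0.60)
(2s)^2 = 9.3×10⁻¹³ / (0.60) = 1.6×10⁻¹²
s = 6.2×10⁻⁷ M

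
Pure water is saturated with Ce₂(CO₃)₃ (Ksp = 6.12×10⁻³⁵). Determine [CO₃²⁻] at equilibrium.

Ce₂(CO₃)₃(s) ⇌ 2 Ce³⁺(aq) + 3 CO₃²⁻(aq)
Let s be the molar solubility. Then [Ce³⁺] = 2s and [CO₃²⁻] = 3s.
Ksp = [Ce³⁺]^2[CO₃²⁻]^3 = (2s)^2 · (3s)^3 = 108s^5 = 6.12×10⁻³⁵
s = 5.63×10⁻⁸ mol/L
[CO₃²⁻] = 3s = 1.69×10⁻⁷ mol/L

1.69×10⁻⁷ M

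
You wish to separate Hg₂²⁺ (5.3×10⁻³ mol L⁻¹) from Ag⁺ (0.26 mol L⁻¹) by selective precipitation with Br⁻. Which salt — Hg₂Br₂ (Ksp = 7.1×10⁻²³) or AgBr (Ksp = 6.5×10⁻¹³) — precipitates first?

The threshold for precipitation is Q = Ksp.
For Hg₂Br₂: [Br⁻] = (Ksp/[Hg₂²⁺])^(1/2) = 1.2×10⁻¹⁰ mol L⁻¹
For AgBr: [Br⁻] = (Ksp/[Ag⁺]) = 2.5×10⁻¹² mol L⁻¹
Since AgBr needs less Br⁻ to reach saturation, it precipitates first.

AgBr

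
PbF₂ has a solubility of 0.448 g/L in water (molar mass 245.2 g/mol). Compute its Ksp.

Molar solubility s = (0.448 g/L) / (245.2 g/mol) = 1.8271×10⁻³ mol/L
PbF₂(s) ⇌ Pb²⁺(aq) + 2 F⁻(aq)
For each mole of PbF₂ that dissolves per liter, [Pb²⁺] = s and [F⁻] = 2s; let s denote this solubility.
Ksp = [Pb²⁺][F⁻]^2 = s · (2s)^2 = 4s^3
Ksp = 4 × (1.8271×10⁻³)^3 = 2.44×10⁻⁸

Ksp = 2.44×10⁻⁸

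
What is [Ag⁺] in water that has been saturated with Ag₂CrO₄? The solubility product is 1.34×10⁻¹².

Ag₂CrO₄(s) ⇌ 2 Ag⁺(aq) + CrO₄²⁻(aq)
Call the molar solubility s, so that [Ag⁺] = 2s and [CrO₄²⁻] = s.
Ksp = [Ag⁺]^2[CrO₄²⁻] = (2s)^2 · s = 4s^3 = 1.34×10⁻¹²
s = 6.95×10⁻⁵ mol L⁻¹
[Ag⁺] = 2s = 1.39×10⁻⁴ mol L⁻¹

1.39×10⁻⁴ M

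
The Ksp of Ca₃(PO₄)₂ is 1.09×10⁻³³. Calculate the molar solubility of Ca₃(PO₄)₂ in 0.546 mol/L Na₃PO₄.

Ca₃(PO₄)₂(s) ⇌ 3 Ca²⁺(aq) + 2 PO₄³⁻(aq)
PO₄³⁻ is already present at 0.546 mol/L. If s mol/L of Ca₃(PO₄)₂ dissolves, [Ca²⁺] = 3s while [PO₄³⁻] ≈ 0.546 mol/L.
Ksp = [Ca²⁺]^3[PO₄³⁻]^2 = (3s)^3(0.546)^2
(3s)^3 = 1.09×10⁻³³ / (0.546)^2 = 3.66×10⁻³³
s = 5.14×10⁻¹² mol/L

5.14×10⁻¹² M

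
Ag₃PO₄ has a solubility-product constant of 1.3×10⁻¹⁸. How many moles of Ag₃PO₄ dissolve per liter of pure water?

Ag₃PO₄(s) ⇌ 3 Ag⁺(aq) + PO₄³⁻(aq)
Call the molar solubility s, so that [Ag⁺] = 3s and [PO₄³⁻] = s.
Ksp = [Ag⁺]^3[PO₄³⁻] = (3s)^3 · s = 27s^4
27s^4 = 1.3×10⁻¹⁸  ⇒  s^4 = 4.8×10⁻²⁰
s = (4.8×10⁻²⁰)^(1/4) = 1.5×10⁻⁵ M

1.5×10⁻⁵ M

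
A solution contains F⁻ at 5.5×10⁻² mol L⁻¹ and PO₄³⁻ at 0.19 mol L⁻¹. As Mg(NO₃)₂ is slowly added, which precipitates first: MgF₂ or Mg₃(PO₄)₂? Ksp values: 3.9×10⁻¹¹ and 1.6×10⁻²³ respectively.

MgF₂

Each salt precipitates once Q = Ksp for that salt.
For MgF₂: [Mg²⁺] = (Ksp/[F⁻]^2) = 1.3×10⁻⁸ mol L⁻¹
For Mg₃(PO₄)₂: [Mg²⁺] = (Ksp/[PO₄³⁻]^2)^(1/3) = 7.6×10⁻⁸ mol L⁻¹
MgF₂ requires the lower [Mg²⁺], so it precipitates first.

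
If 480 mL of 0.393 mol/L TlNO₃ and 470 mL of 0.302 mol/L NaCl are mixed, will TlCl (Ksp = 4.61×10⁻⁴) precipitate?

Yes

After mixing, V = 480 mL + 470 mL = 950 mL.
[Tl⁺] = (0.393)(480)/950 = 0.199 mol/L
[Cl⁻] = (0.302)(470)/950 = 0.149 mol/L
Q = [Tl⁺][Cl⁻] = 2.97×10⁻²
Q = 2.97×10⁻² > Ksp = 4.61×10⁻⁴, so the solution is supersaturated and TlCl precipitates.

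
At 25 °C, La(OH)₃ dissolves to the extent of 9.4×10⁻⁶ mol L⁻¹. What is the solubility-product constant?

La(OH)₃(s) ⇌ La³⁺(aq) + 3 OH⁻(aq)
With molar solubility s: [La³⁺] = s, [OH⁻] = 3s.
Ksp = [La³⁺][OH⁻]^3 = s · (3s)^3 = 27s^4
Ksp = 27 × (9.4×10⁻⁶)^4 = 2.1×10⁻¹⁹

Ksp = 2.1×10⁻¹⁹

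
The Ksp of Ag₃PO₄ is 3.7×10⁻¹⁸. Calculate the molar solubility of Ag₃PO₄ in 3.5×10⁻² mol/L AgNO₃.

Ag₃PO₄(s) ⇌ 3 Ag⁺(aq) + PO₄³⁻(aq)
Ag⁺ is already present at 3.5×10⁻² mol/L. If s mol/L of Ag₃PO₄ dissolves, [PO₄³⁻] = s while [Ag⁺] ≈ 3.5×10⁻² mol/L.
Ksp = [Ag⁺]^3[PO₄³⁻] = (3.5×10⁻²)^3s
s = 3.7×10⁻¹⁸ / (3.5×10⁻²)^3 = 8.6×10⁻¹⁴
s = 8.6×10⁻¹⁴ mol/L

8.6×10⁻¹⁴ M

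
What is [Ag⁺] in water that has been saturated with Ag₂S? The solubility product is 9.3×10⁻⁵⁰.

Ag₂S(s) ⇌ 2 Ag⁺(aq) + S²⁻(aq)
Let s be the molar solubility. Then [Ag⁺] = 2s and [S²⁻] = s.
Ksp = [Ag⁺]^2[S²⁻] = (2s)^2 · s = 4s^3 = 9.3×10⁻⁵⁰
s = 2.9×10⁻¹⁷ mol/L
[Ag⁺] = 2s = 5.7×10⁻¹⁷ mol/L

5.7×10⁻¹⁷ M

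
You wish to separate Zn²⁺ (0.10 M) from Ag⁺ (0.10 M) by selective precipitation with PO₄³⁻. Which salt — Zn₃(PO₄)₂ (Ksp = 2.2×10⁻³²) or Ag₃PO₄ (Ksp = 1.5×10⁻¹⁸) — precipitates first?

Precipitation begins when Q = Ksp.
For Zn₃(PO₄)₂: [PO₄³⁻] = (Ksp/[Zn²⁺]^3)^(1/2) = 4.7×10⁻¹⁵ M
For Ag₃PO₄: [PO₄³⁻] = (Ksp/[Ag⁺]^3) = 1.5×10⁻¹⁵ M
Ag₃PO₄ requires the lower [PO₄³⁻], so it precipitates first.

Ag₃PO₄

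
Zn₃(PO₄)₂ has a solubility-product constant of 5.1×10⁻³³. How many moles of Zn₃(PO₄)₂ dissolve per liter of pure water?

Zn₃(PO₄)₂(s) ⇌ 3 Zn²⁺(aq) + 2 PO₄³⁻(aq)
Call the molar solubility s, so that [Zn²⁺] = 3s and [PO₄³⁻] = 2s.
Ksp = [Zn²⁺]^3[PO₄³⁻]^2 = (3s)^3 · (2s)^2 = 108s^5
108s^5 = 5.1×10⁻³³  ⇒  s^5 = 4.7×10⁻³⁵
Taking the 5th root, s = 1.4×10⁻⁷ mol L⁻¹.

1.4×10⁻⁷ M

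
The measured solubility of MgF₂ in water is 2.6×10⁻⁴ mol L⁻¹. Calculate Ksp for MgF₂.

MgF₂(s) ⇌ Mg²⁺(aq) + 2 F⁻(aq)
Let s be the molar solubility. Then [Mg²⁺] = s and [F⁻] = 2s.
Ksp = [Mg²⁺][F⁻]^2 = s · (2s)^2 = 4s^3
Ksp = 4 × (2.6×10⁻⁴)^3 = 7.0×10⁻¹¹

Ksp = 7.0×10⁻¹¹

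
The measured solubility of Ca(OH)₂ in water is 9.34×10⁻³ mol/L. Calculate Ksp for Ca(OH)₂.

Ca(OH)₂(s) ⇌ Ca²⁺(aq) + 2 OH⁻(aq)
For each mole of Ca(OH)₂ that dissolves per liter, [Ca²⁺] = s and [OH⁻] = 2s; let s denote this solubility.
Ksp = [Ca²⁺][OH⁻]^2 = s · (2s)^2 = 4s^3
Ksp = 4 × (9.34×10⁻³)^3 = 3.26×10⁻⁶

Ksp = 3.26×10⁻⁶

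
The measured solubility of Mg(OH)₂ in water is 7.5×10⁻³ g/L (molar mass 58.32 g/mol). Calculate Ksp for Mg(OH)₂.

Ksp = 8.5×10⁻¹²

s = (7.5×10⁻³ g L⁻¹)/(58.32 g mol⁻¹) = 1.286×10⁻⁴ M
Mg(OH)₂(s) ⇌ Mg²⁺(aq) + 2 OH⁻(aq)
Call the molar solubility s, so that [Mg²⁺] = s and [OH⁻] = 2s.
Ksp = [Mg²⁺][OH⁻]^2 = s · (2s)^2 = 4s^3
Ksp = 4 × (1.286×10⁻⁴)^3 = 8.5×10⁻¹²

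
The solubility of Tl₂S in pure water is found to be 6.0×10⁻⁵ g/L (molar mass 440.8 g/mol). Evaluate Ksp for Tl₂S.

s = (6.0×10⁻⁵ g L⁻¹)/(440.8 g mol⁻¹) = 1.361×10⁻⁷ M
Tl₂S(s) ⇌ 2 Tl⁺(aq) + S²⁻(aq)
For each mole of Tl₂S that dissolves per liter, [Tl⁺] = 2s and [S²⁻] = s; let s denote this solubility.
Ksp = [Tl⁺]^2[S²⁻] = (2s)^2 · s = 4s^3
Ksp = 4 × (1.361×10⁻⁷)^3 = 1.0×10⁻²⁰

Ksp = 1.0×10⁻²⁰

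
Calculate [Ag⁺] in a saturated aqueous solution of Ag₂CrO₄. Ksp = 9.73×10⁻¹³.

Ag₂CrO₄(s) ⇌ 2 Ag⁺(aq) + CrO₄²⁻(aq)
If s mol/L of Ag₂CrO₄ dissolves, [Ag⁺] = 2s and [CrO₄²⁻] = s.
Ksp = [Ag⁺]^2[CrO₄²⁻] = (2s)^2 · s = 4s^3 = 9.73×10⁻¹³
s = 6.24×10⁻⁵ M
[Ag⁺] = 2s = 1.25×10⁻⁴ M

1.25×10⁻⁴ M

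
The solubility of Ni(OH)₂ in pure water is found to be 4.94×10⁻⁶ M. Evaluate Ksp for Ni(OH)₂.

Ksp = 4.82×10⁻¹⁶

Ni(OH)₂(s) ⇌ Ni²⁺(aq) + 2 OH⁻(aq)
With molar solubility s: [Ni²⁺] = s, [OH⁻] = 2s.
Ksp = [Ni²⁺][OH⁻]^2 = s · (2s)^2 = 4s^3
Ksp = 4 × (4.94×10⁻⁶)^3 = 4.82×10⁻¹⁶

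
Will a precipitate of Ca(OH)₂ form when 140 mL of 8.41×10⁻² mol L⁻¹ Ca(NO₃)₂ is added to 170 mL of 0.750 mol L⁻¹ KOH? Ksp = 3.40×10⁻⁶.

After mixing, V = 140 mL + 170 mL = 310 mL.
[Ca²⁺] = (8.41×10⁻²)(140)/310 = 3.80×10⁻² mol L⁻¹
[OH⁻] = (0.750)(170)/310 = 0.411 mol L⁻¹
Q = [Ca²⁺][OH⁻]^2 = 6.42×10⁻³
Q = 6.42×10⁻³ > Ksp = 3.40×10⁻⁶, so the solution is supersaturated and Ca(OH)₂ precipitates.

Yes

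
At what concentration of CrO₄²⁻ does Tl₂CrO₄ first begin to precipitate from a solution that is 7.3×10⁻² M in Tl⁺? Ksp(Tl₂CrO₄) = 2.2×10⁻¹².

4.1×10⁻¹⁰ M

A salt starts to precipitate once the ion product Q reaches its Ksp.
Tl₂CrO₄(s) ⇌ 2 Tl⁺(aq) + CrO₄²⁻(aq)
Ksp = [Tl⁺]^2[CrO₄²⁻] = [CrO₄²⁻](7.3×10⁻²)^2
[CrO₄²⁻] = 2.2×10⁻¹² / (7.3×10⁻²)^2 = 4.1×10⁻¹⁰
[CrO₄²⁻] = 4.1×10⁻¹⁰ M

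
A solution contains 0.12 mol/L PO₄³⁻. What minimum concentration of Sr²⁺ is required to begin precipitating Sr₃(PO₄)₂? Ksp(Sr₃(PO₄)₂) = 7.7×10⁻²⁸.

3.8×10⁻⁹ M

Precipitation begins when Q = Ksp.
Sr₃(PO₄)₂(s) ⇌ 3 Sr²⁺(aq) + 2 PO₄³⁻(aq)
Ksp = [Sr²⁺]^3[PO₄³⁻]^2 = [Sr²⁺]^3(0.12)^2
[Sr²⁺]^3 = 7.7×10⁻²⁸ / (0.12)^2 = 5.3×10⁻²⁶
[Sr²⁺] = 3.8×10⁻⁹ mol/L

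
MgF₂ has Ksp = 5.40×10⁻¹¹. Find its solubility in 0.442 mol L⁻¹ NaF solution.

2.76×10⁻¹⁰ M

MgF₂(s) ⇌ Mg²⁺(aq) + 2 F⁻(aq)
F⁻ is already present at 0.442 mol L⁻¹. If s mol/L of MgF₂ dissolves, [Mg²⁺] = s while [F⁻] ≈ 0.442 mol L⁻¹.
Ksp = [Mg²⁺][F⁻]^2 = s(0.442)^2
s = 5.40×10⁻¹¹ / (0.442)^2 = 2.76×10⁻¹⁰
s = 2.76×10⁻¹⁰ mol L⁻¹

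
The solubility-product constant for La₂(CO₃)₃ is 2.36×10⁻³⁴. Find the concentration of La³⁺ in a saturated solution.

La₂(CO₃)₃(s) ⇌ 2 La³⁺(aq) + 3 CO₃²⁻(aq)
Let s be the molar solubility. Then [La³⁺] = 2s and [CO₃²⁻] = 3s.
Ksp = [La³⁺]^2[CO₃²⁻]^3 = (2s)^2 · (3s)^3 = 108s^5 = 2.36×10⁻³⁴
s = 7.38×10⁻⁸ M
[La³⁺] = 2s = 1.48×10⁻⁷ M

1.48×10⁻⁷ M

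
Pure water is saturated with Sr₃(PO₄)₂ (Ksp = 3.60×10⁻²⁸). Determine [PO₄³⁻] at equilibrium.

2.54×10⁻⁶ M

Sr₃(PO₄)₂(s) ⇌ 3 Sr²⁺(aq) + 2 PO₄³⁻(aq)
With molar solubility s: [Sr²⁺] = 3s, [PO₄³⁻] = 2s.
Ksp = [Sr²⁺]^3[PO₄³⁻]^2 = (3s)^3 · (2s)^2 = 108s^5 = 3.60×10⁻²⁸
s = 1.27×10⁻⁶ M
[PO₄³⁻] = 2s = 2.54×10⁻⁶ M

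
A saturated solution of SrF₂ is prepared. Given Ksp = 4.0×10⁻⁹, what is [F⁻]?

2.0×10⁻³ M

SrF₂(s) ⇌ Sr²⁺(aq) + 2 F⁻(aq)
With molar solubility s: [Sr²⁺] = s, [F⁻] = 2s.
Ksp = [Sr²⁺][F⁻]^2 = s · (2s)^2 = 4s^3 = 4.0×10⁻⁹
s = 1.0×10⁻³ M
[F⁻] = 2s = 2.0×10⁻³ M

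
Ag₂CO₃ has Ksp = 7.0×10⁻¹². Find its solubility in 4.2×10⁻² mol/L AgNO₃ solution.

Ag₂CO₃(s) ⇌ 2 Ag⁺(aq) + CO₃²⁻(aq)
Ag⁺ is already present at 4.2×10⁻² mol/L. If s mol/L of Ag₂CO₃ dissolves, [CO₃²⁻] = s while [Ag⁺] ≈ 4.2×10⁻² mol/L.
Ksp = [Ag⁺]^2[CO₃²⁻] = (4.2×10⁻²)^2s
s = 7.0×10⁻¹² / (4.2×10⁻²)^2 = 4.0×10⁻⁹
s = 4.0×10⁻⁹ mol/L

4.0×10⁻⁹ M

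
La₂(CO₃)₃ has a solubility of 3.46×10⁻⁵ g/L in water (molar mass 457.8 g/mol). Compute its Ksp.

Ksp = 2.66×10⁻³⁴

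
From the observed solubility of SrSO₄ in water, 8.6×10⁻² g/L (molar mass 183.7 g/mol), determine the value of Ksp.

Ksp = 2.2×10⁻⁷

s = (8.6×10⁻² g L⁻¹)/(183.7 g mol⁻¹) = 4.682×10⁻⁴ M
SrSO₄(s) ⇌ Sr²⁺(aq) + SO₄²⁻(aq)
For each mole of SrSO₄ that dissolves per liter, [Sr²⁺] = s and [SO₄²⁻] = s; let s denote this solubility.
Ksp = [Sr²⁺][SO₄²⁻] = s · s = s^2
Ksp = (4.682×10⁻⁴)^2 = 2.2×10⁻⁷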